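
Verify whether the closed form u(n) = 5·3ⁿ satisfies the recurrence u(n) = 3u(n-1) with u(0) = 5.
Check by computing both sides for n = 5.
From the recurrence with u(0) = 5:
  u(0) = 5, u(1) = 15, u(2) = 45, u(3) = 135, u(4) = 405, u(5) = 1215
  so the recurrence gives u(5) = 1215.
From the proposed closed form u(n) = 5·3ⁿ:
  u(5) = 1215.
Both sides give 1215 at n = 5, and the initial condition(s) match, so the closed form is consistent.

Yes, the closed form is correct.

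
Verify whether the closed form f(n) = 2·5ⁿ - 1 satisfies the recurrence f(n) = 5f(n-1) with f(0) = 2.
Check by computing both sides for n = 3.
From the recurrence with f(0) = 2:
  f(0) = 2, f(1) = 10, f(2) = 50, f(3) = 250
  so the recurrence gives f(3) = 250.
From the proposed closed form f(n) = 2·5ⁿ - 1:
  f(3) = 249.
The recurrence gives 250 but the closed form gives 249, so the closed form does not satisfy the recurrence.

No, the closed form is incorrect.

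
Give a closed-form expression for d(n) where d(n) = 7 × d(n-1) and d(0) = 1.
Recurrence: d(n) = 7 × d(n-1), initial: d(0) = 1.
Each term is 7 times the previous, so this is geometric with ratio 7. After n steps: d(n) = d(0)·7ⁿ = 7ⁿ.

d(n) = 7ⁿ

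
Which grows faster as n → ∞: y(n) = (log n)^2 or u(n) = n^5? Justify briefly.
Comparing growth rates:
Growth-rate hierarchy: log n ≺ any polynomial ≺ any exponential cⁿ (c>1) ≺ n! ≺ nⁿ.
polynomial degree 5 dominates polylogarithmic (log n)^2 asymptotically.

u(n) grows faster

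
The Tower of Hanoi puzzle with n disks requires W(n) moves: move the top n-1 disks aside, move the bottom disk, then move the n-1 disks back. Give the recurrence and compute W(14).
Moving n disks = move the top n-1 disks aside (W(n-1) moves) + move the largest disk (1 move) + move the n-1 disks back on top (W(n-1) moves), so W(n) = 2W(n-1) + 1, with W(1) = 1 (a single disk takes one move).
First terms: 1, 3, 7, 15, 31, 63, … — each is one less than a power of 2. Indeed W(n) + 1 = 2(W(n-1) + 1) with W(1) + 1 = 2, so W(n) + 1 = 2ⁿ and W(n) = 2ⁿ - 1.
Hence W(14) = 2^14 - 1 = 16384 - 1 = 16383.

W(n) = 2W(n-1) + 1, W(1) = 1; W(14) = 16383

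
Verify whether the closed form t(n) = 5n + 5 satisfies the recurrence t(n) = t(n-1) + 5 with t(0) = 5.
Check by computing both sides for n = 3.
From the recurrence with t(0) = 5:
  t(0) = 5, t(1) = 10, t(2) = 15, t(3) = 20
  so the recurrence gives t(3) = 20.
From the proposed closed form t(n) = 5n + 5:
  t(3) = 20.
Both sides give 20 at n = 3, and the initial condition(s) match, so the closed form is consistent.

Yes, the closed form is correct.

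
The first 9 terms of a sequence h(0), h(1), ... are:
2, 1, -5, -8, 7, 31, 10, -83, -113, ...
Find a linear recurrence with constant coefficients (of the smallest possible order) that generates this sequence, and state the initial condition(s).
Look for the lowest-order linear relation among consecutive terms.
Observation: h(n) - 1·h(n-1) - (-3)·h(n-2) = 0 holds for the shown terms, and no order-1 relation h(n) = α·h(n-1) + β fits.
Check at n=3: 1·-5 + (-3)·1 = -8. ✓

h(n) = h(n-1) - 3h(n-2), h(0) = 2, h(1) = 1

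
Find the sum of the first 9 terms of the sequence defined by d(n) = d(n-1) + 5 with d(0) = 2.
Computing the sequence terms: 2, 7, 12, 17, 22, 27, 32, 37, 42
Adding these values together:

198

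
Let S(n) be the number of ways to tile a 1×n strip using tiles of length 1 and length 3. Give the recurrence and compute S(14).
Condition on the last tile: it has length 1 (leaving a 1×(n-1) strip) or length 3 (leaving a 1×(n-3) strip), so S(n) = S(n-1) + S(n-3) (order-3 linear recurrence).
For 0 ≤ i < 3 only unit tiles fit, so S(i) = 1.
Iterating the recurrence: S(3) = 2, S(4) = 3, S(5) = 4, S(6) = 6, S(7) = 9, S(8) = 13, S(9) = 19, S(10) = 28, S(11) = 41, S(12) = 60, S(13) = 88, S(14) = 129.

S(n) = S(n-1) + S(n-3), with S(i) = 1 for 0 ≤ i < 3; S(14) = 129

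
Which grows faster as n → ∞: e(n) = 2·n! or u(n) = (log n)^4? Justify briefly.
Comparing growth rates:
Growth-rate hierarchy: log n ≺ any polynomial ≺ any exponential cⁿ (c>1) ≺ n! ≺ nⁿ.
factorial dominates polylogarithmic (log n)^4 asymptotically.

e(n) grows faster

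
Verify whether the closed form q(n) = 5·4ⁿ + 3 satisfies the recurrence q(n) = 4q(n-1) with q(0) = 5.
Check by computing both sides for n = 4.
From the recurrence with q(0) = 5:
  q(0) = 5, q(1) = 20, q(2) = 80, q(3) = 320, q(4) = 1280
  so the recurrence gives q(4) = 1280.
From the proposed closed form q(n) = 5·4ⁿ + 3:
  q(4) = 1283.
The recurrence gives 1280 but the closed form gives 1283, so the closed form does not satisfy the recurrence.

No, the closed form is incorrect.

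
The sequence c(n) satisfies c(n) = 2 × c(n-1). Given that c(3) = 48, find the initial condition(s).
In general c(n) = 2ⁿ · c(0). At n = 3: c(0) = c(3) / 2^3 = 48 / 8 = 6.

c(0) = 6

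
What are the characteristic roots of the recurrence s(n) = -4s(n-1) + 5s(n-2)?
Substitute s(n) = rⁿ and divide through by rⁿ⁻²: r² + 4r - 5 = 0
Factor: (r - 1)(r + 5) = 0, so r = 1, -5.
General solution: s(n) = A·1ⁿ + B·(-5)ⁿ

Characteristic: r² + 4r - 5 = 0, Roots: r = 1, -5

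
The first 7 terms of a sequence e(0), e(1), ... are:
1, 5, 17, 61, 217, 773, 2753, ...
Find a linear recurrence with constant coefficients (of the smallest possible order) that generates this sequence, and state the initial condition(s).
Look for the lowest-order linear relation among consecutive terms.
Observation: e(n) - 3·e(n-1) - (2)·e(n-2) = 0 holds for the shown terms, and no order-1 relation e(n) = α·e(n-1) + β fits.
Check at n=3: 3·17 + (2)·5 = 61. ✓

e(n) = 3e(n-1) + 2e(n-2), e(0) = 1, e(1) = 5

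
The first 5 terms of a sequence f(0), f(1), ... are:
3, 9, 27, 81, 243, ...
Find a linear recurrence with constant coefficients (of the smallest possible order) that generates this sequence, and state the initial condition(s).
Look for the lowest-order linear relation among consecutive terms.
Observation: each term is 3× the previous.
Check at n=2: 3·9 = 27. ✓

f(n) = 3 × f(n-1), f(0) = 3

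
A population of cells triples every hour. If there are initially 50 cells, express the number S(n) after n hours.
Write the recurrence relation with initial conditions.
Each hour multiplies the count by 3, so the count after n hours depends only on the count after n-1 hours: S(n) = 3 × S(n-1). The starting count gives S(0) = 50.
Unrolling n times gives the closed form S(n) = 50 × 3ⁿ.

S(n) = 3 × S(n-1), S(0) = 50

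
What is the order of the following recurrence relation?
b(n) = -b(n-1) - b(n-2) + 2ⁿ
The order is the largest lag k for which b(n-k) appears. Here the deepest term is b(n-2) (the 2ⁿ term is non-homogeneous and does not affect the order), so the order is 2.

Order 2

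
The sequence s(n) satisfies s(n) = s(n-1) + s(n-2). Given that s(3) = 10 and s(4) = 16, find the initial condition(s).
Work backwards using s(k) = s(k+2) - s(k+1):
s(2) = s(4) - s(3) = 16 - 10 = 6
s(1) = s(3) - s(2) = 10 - 6 = 4
s(0) = s(2) - s(1) = 6 - 4 = 2

s(0) = 2, s(1) = 4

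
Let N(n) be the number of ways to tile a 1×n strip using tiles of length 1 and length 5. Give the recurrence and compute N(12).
Condition on the last tile: it has length 1 (leaving a 1×(n-1) strip) or length 5 (leaving a 1×(n-5) strip), so N(n) = N(n-1) + N(n-5) (order-5 linear recurrence).
For 0 ≤ i < 5 only unit tiles fit, so N(i) = 1.
Iterating the recurrence: N(5) = 2, N(6) = 3, N(7) = 4, N(8) = 5, N(9) = 6, N(10) = 8, N(11) = 11, N(12) = 15.

N(n) = N(n-1) + N(n-5), with N(i) = 1 for 0 ≤ i < 5; N(12) = 15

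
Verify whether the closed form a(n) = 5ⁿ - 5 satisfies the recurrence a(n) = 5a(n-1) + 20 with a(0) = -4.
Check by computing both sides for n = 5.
From the recurrence with a(0) = -4:
  a(0) = -4, a(1) = 0, a(2) = 20, a(3) = 120, a(4) = 620, a(5) = 3120
  so the recurrence gives a(5) = 3120.
From the proposed closed form a(n) = 5ⁿ - 5:
  a(5) = 3120.
Both sides give 3120 at n = 5, and the initial condition(s) match, so the closed form is consistent.

Yes, the closed form is correct.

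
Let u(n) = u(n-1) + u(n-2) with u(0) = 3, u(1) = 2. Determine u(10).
Computing the sequence terms:
3, 2, 5, 7, 12, 19, 31, 50, 81, 131, 212

212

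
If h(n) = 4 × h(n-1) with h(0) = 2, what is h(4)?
Computing step by step:
h(0) = 2
h(1) = 4 × 2 = 8
h(2) = 4 × 8 = 32
h(3) = 4 × 32 = 128
h(4) = 4 × 128 = 512

512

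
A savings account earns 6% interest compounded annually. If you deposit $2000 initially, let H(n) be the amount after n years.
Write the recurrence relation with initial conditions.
Each year the balance grows by 6%, i.e. is multiplied by 1 + 6/100 = 1.06, so H(n) = 1.06 × H(n-1). The initial deposit gives H(0) = 2000.
Unrolling gives the closed form H(n) = 2000 × (1.06)ⁿ.

H(n) = 1.06 × H(n-1), H(0) = 2000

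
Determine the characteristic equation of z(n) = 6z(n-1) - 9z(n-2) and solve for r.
Substitute z(n) = rⁿ and divide through by rⁿ⁻²: r² - 6r + 9 = 0
Factor: (r - 3)² = 0, so r = 3 (double root).
General solution: z(n) = (A + Bn)·3ⁿ

Characteristic: r² - 6r + 9 = 0, Roots: r = 3 (double root)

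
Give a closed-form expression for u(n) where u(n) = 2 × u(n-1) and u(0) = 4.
Recurrence: u(n) = 2 × u(n-1), initial: u(0) = 4.
Each term is 2 times the previous, so this is geometric with ratio 2. After n steps: u(n) = u(0)·2ⁿ = 4·2ⁿ.

u(n) = 4·2ⁿ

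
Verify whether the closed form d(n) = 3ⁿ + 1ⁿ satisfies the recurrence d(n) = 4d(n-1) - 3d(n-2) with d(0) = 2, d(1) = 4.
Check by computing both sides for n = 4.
From the recurrence with d(0) = 2, d(1) = 4:
  d(0) = 2, d(1) = 4, d(2) = 10, d(3) = 28, d(4) = 82
  so the recurrence gives d(4) = 82.
From the proposed closed form d(n) = 3ⁿ + 1ⁿ:
  d(4) = 82.
Both sides give 82 at n = 4, and the initial condition(s) match, so the closed form is consistent.

Yes, the closed form is correct.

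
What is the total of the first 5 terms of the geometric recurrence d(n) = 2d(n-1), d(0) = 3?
Computing the sequence terms: 3, 6, 12, 24, 48
Adding these values together:

93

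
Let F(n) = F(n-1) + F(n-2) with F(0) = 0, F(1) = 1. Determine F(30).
Computing the sequence terms:
0, 1, 1, 2, 3, 5, 8, 13, 21, 34, 55, 89, 144, 233, 377, 610, 987, 1597, 2584, 4181, 6765, 10946, 17711, 28657, 46368, 75025, 121393, 196418, 317811, 514229, 832040

832040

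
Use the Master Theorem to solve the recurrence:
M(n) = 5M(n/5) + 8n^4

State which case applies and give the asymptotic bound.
Master Theorem template: M(n) = a·M(n/b) + f(n).
Here: a=5, b=5, f(n)=8n^4
Compute log_b(a) = log_5(5) = 1.
f(n) = 8n^4 = Ω(n^(1+ε)) with ε = 3, and the regularity condition holds (a·f(n/b) = (a/b^4)·f(n) with a/b^4 = 5^-3 < 1). Case 3: M(n) = Θ(f(n)) = Θ(n^4).

Case 3: M(n) = Θ(n^4)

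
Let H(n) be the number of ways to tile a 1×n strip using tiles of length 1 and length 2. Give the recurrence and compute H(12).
Condition on the last tile: it has length 1 (leaving a 1×(n-1) strip) or length 2 (leaving a 1×(n-2) strip), so H(n) = H(n-1) + H(n-2) (order-2 linear recurrence).
For 0 ≤ i < 2 only unit tiles fit, so H(i) = 1.
Iterating the recurrence: H(2) = 2, H(3) = 3, H(4) = 5, H(5) = 8, H(6) = 13, H(7) = 21, H(8) = 34, H(9) = 55, H(10) = 89, H(11) = 144, H(12) = 233.

H(n) = H(n-1) + H(n-2), with H(i) = 1 for 0 ≤ i < 2; H(12) = 233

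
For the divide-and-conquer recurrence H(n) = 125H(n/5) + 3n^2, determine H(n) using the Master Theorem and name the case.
Master Theorem template: H(n) = a·H(n/b) + f(n).
Here: a=125, b=5, f(n)=3n^2
Compute log_b(a) = log_5(125) = 3.
f(n) = 3n^2 = O(n^(3-ε)) with ε = 1. Case 1: H(n) = Θ(n^log_b(a)) = Θ(n^3).

Case 1: H(n) = Θ(n^3)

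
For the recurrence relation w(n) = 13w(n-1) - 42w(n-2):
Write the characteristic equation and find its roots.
Substitute w(n) = rⁿ and divide through by rⁿ⁻²: r² - 13r + 42 = 0
Factor: (r - 6)(r - 7) = 0, so r = 6, 7.
General solution: w(n) = A·6ⁿ + B·7ⁿ

Characteristic: r² - 13r + 42 = 0, Roots: r = 6, 7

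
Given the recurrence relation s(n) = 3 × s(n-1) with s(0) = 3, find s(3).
Computing step by step:
s(0) = 3
s(1) = 3 × 3 = 9
s(2) = 3 × 9 = 27
s(3) = 3 × 27 = 81

81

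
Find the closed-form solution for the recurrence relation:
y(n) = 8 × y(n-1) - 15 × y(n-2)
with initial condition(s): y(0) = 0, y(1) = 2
Recurrence: y(n) = 8 × y(n-1) - 15 × y(n-2), initial: y(0) = 0, y(1) = 2.
Characteristic equation: r² - 8r + 15 = 0, which factors as (r - 5)(r - 3) = 0, so r = 5, 3. General solution y(n) = A·5ⁿ + B·3ⁿ. From y(0) = 0: A + B = 0. From y(1) = 2: 5A + 3B = 2. Solving gives A = 1, B = -1.

y(n) = 5ⁿ - 3ⁿ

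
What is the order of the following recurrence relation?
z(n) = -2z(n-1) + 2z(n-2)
The order is the largest lag k for which z(n-k) appears. Here the deepest term is z(n-2), so the order is 2.

Order 2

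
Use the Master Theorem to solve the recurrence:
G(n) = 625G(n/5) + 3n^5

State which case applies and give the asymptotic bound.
Master Theorem template: G(n) = a·G(n/b) + f(n).
Here: a=625, b=5, f(n)=3n^5
Compute log_b(a) = log_5(625) = 4.
f(n) = 3n^5 = Ω(n^(4+ε)) with ε = 1, and the regularity condition holds (a·f(n/b) = (a/b^5)·f(n) with a/b^5 = 5^-1 < 1). Case 3: G(n) = Θ(f(n)) = Θ(n^5).

Case 3: G(n) = Θ(n^5)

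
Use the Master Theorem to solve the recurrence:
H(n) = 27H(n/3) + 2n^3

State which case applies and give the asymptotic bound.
Master Theorem template: H(n) = a·H(n/b) + f(n).
Here: a=27, b=3, f(n)=2n^3
Compute log_b(a) = log_3(27) = 3.
f(n) = 2n^3 = Θ(n^3). Case 2: H(n) = Θ(n^3 log n).

Case 2: H(n) = Θ(n^3 log n)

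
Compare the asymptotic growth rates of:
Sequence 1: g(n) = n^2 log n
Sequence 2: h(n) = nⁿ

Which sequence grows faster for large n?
Comparing growth rates:
Growth-rate hierarchy: log n ≺ any polynomial ≺ any exponential cⁿ (c>1) ≺ n! ≺ nⁿ.
super-exponential nⁿ dominates polynomial degree 2 (with log factor) asymptotically.

h(n) grows faster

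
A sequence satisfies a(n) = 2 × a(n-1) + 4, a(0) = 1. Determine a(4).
Computing step by step:
a(0) = 1
a(1) = 2 × 1 + 4 = 6
a(2) = 2 × 6 + 4 = 16
a(3) = 2 × 16 + 4 = 36
a(4) = 2 × 36 + 4 = 76

76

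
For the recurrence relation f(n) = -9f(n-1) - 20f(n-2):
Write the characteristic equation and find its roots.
Substitute f(n) = rⁿ and divide through by rⁿ⁻²: r² + 9r + 20 = 0
Factor: (r + 5)(r + 4) = 0, so r = -5, -4.
General solution: f(n) = A·(-5)ⁿ + B·(-4)ⁿ

Characteristic: r² + 9r + 20 = 0, Roots: r = -5, -4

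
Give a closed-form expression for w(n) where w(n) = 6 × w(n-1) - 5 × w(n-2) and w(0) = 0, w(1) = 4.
Recurrence: w(n) = 6 × w(n-1) - 5 × w(n-2), initial: w(0) = 0, w(1) = 4.
Characteristic equation: r² - 6r + 5 = 0, which factors as (r - 5)(r - 1) = 0, so r = 5, 1. General solution w(n) = A·5ⁿ + B·1ⁿ. From w(0) = 0: A + B = 0. From w(1) = 4: 5A + 1B = 4. Solving gives A = 1, B = -1.

w(n) = 5ⁿ - 1ⁿ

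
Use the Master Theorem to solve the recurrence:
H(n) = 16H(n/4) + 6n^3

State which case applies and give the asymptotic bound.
Master Theorem template: H(n) = a·H(n/b) + f(n).
Here: a=16, b=4, f(n)=6n^3
Compute log_b(a) = log_4(16) = 2.
f(n) = 6n^3 = Ω(n^(2+ε)) with ε = 1, and the regularity condition holds (a·f(n/b) = (a/b^3)·f(n) with a/b^3 = 4^-1 < 1). Case 3: H(n) = Θ(f(n)) = Θ(n^3).

Case 3: H(n) = Θ(n^3)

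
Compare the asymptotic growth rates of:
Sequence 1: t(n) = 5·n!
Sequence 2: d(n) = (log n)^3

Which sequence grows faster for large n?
Comparing growth rates:
Growth-rate hierarchy: log n ≺ any polynomial ≺ any exponential cⁿ (c>1) ≺ n! ≺ nⁿ.
factorial dominates polylogarithmic (log n)^3 asymptotically.

t(n) grows faster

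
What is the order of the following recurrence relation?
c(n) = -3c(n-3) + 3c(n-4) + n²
The order is the largest lag k for which c(n-k) appears. Here the deepest term is c(n-4) (the n² term is non-homogeneous and does not affect the order), so the order is 4.

Order 4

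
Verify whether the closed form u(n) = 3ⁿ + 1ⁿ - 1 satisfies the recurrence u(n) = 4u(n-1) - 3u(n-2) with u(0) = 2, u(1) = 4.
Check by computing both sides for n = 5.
From the recurrence with u(0) = 2, u(1) = 4:
  u(0) = 2, u(1) = 4, u(2) = 10, u(3) = 28, u(4) = 82, u(5) = 244
  so the recurrence gives u(5) = 244.
From the proposed closed form u(n) = 3ⁿ + 1ⁿ - 1:
  u(5) = 243.
The recurrence gives 244 but the closed form gives 243, so the closed form does not satisfy the recurrence.

No, the closed form is incorrect.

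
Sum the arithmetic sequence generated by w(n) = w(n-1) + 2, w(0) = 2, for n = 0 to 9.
Computing the sequence terms: 2, 4, 6, 8, 10, 12, 14, 16, 18, 20
Adding these values together:

110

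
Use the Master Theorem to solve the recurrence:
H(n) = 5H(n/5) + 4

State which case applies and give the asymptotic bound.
Master Theorem template: H(n) = a·H(n/b) + f(n).
Here: a=5, b=5, f(n)=4
Compute log_b(a) = log_5(5) = 1.
f(n) = 4 = O(n^(1-ε)) with ε = 1. Case 1: H(n) = Θ(n^log_b(a)) = Θ(n).

Case 1: H(n) = Θ(n)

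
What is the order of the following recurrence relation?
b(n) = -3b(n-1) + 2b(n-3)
The order is the largest lag k for which b(n-k) appears. Here the deepest term is b(n-3), so the order is 3.

Order 3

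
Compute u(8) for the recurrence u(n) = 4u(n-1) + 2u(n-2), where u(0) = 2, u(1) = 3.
Computing the sequence terms:
2, 3, 16, 70, 312, 1388, 6176, 27480, 122272

122272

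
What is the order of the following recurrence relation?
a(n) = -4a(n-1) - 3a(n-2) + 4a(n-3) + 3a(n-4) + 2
The order is the largest lag k for which a(n-k) appears. Here the deepest term is a(n-4) (the 2 term is non-homogeneous and does not affect the order), so the order is 4.

Order 4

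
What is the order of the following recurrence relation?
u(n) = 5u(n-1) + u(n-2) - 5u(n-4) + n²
The order is the largest lag k for which u(n-k) appears. Here the deepest term is u(n-4) (the n² term is non-homogeneous and does not affect the order), so the order is 4.

Order 4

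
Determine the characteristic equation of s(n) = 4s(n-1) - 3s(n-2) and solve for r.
Substitute s(n) = rⁿ and divide through by rⁿ⁻²: r² - 4r + 3 = 0
Factor: (r - 1)(r - 3) = 0, so r = 1, 3.
General solution: s(n) = A·1ⁿ + B·3ⁿ

Characteristic: r² - 4r + 3 = 0, Roots: r = 1, 3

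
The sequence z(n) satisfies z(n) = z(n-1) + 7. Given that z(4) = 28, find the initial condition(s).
z(4) = z(0) + 4·7, so z(0) = 28 - 28 = 0.

z(0) = 0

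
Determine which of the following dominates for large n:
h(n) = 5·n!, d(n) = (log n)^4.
Comparing growth rates:
Growth-rate hierarchy: log n ≺ any polynomial ≺ any exponential cⁿ (c>1) ≺ n! ≺ nⁿ.
factorial dominates polylogarithmic (log n)^4 asymptotically.

h(n) grows faster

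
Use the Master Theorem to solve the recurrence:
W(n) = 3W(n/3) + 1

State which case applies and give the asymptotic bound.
Master Theorem template: W(n) = a·W(n/b) + f(n).
Here: a=3, b=3, f(n)=1
Compute log_b(a) = log_3(3) = 1.
f(n) = 1 = O(n^(1-ε)) with ε = 1. Case 1: W(n) = Θ(n^log_b(a)) = Θ(n).

Case 1: W(n) = Θ(n)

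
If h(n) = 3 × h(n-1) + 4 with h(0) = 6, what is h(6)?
Computing step by step:
h(0) = 6
h(1) = 3 × 6 + 4 = 22
h(2) = 3 × 22 + 4 = 70
h(3) = 3 × 70 + 4 = 214
h(4) = 3 × 214 + 4 = 646
h(5) = 3 × 646 + 4 = 1942
h(6) = 3 × 1942 + 4 = 5830

5830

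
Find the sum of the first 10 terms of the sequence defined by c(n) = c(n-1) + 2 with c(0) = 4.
Computing the sequence terms: 4, 6, 8, 10, 12, 14, 16, 18, 20, 22
Adding these values together:

130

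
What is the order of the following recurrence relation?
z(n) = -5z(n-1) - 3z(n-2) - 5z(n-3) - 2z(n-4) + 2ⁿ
The order is the largest lag k for which z(n-k) appears. Here the deepest term is z(n-4) (the 2ⁿ term is non-homogeneous and does not affect the order), so the order is 4.

Order 4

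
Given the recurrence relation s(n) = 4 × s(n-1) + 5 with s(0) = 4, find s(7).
Computing step by step:
s(0) = 4
s(1) = 4 × 4 + 5 = 21
s(2) = 4 × 21 + 5 = 89
s(3) = 4 × 89 + 5 = 361
s(4) = 4 × 361 + 5 = 1449
s(5) = 4 × 1449 + 5 = 5801
s(6) = 4 × 5801 + 5 = 23209
s(7) = 4 × 23209 + 5 = 92841

92841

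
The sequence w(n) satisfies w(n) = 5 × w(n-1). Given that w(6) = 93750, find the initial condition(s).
In general w(n) = 5ⁿ · w(0). At n = 6: w(0) = w(6) / 5^6 = 93750 / 15625 = 6.

w(0) = 6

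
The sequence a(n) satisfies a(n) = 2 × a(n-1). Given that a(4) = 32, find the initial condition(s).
In general a(n) = 2ⁿ · a(0). At n = 4: a(0) = a(4) / 2^4 = 32 / 16 = 2.

a(0) = 2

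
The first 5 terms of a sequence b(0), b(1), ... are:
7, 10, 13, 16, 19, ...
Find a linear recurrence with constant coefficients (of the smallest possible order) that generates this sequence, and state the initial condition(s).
Look for the lowest-order linear relation among consecutive terms.
Observation: consecutive differences are constant (= 3).
Check at n=2: 1·10 + 3 = 13. ✓

b(n) = b(n-1) + 3, b(0) = 7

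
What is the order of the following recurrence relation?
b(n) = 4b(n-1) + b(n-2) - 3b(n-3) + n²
The order is the largest lag k for which b(n-k) appears. Here the deepest term is b(n-3) (the n² term is non-homogeneous and does not affect the order), so the order is 3.

Order 3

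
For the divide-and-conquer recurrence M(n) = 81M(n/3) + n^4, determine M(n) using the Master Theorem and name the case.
Master Theorem template: M(n) = a·M(n/b) + f(n).
Here: a=81, b=3, f(n)=n^4
Compute log_b(a) = log_3(81) = 4.
f(n) = n^4 = Θ(n^4). Case 2: M(n) = Θ(n^4 log n).

Case 2: M(n) = Θ(n^4 log n)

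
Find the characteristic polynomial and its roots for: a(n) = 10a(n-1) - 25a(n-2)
Substitute a(n) = rⁿ and divide through by rⁿ⁻²: r² - 10r + 25 = 0
Factor: (r - 5)² = 0, so r = 5 (double root).
General solution: a(n) = (A + Bn)·5ⁿ

Characteristic: r² - 10r + 25 = 0, Roots: r = 5 (double root)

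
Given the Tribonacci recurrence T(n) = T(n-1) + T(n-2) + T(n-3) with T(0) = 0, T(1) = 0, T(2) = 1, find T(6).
Computing the sequence terms:
0, 0, 1, 1, 2, 4, 7

7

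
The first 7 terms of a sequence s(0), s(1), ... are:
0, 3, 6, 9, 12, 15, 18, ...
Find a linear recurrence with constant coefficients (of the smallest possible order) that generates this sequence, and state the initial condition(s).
Look for the lowest-order linear relation among consecutive terms.
Observation: consecutive differences are constant (= 3).
Check at n=2: 1·3 + 3 = 6. ✓

s(n) = s(n-1) + 3, s(0) = 0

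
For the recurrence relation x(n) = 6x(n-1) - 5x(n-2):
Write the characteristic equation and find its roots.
Substitute x(n) = rⁿ and divide through by rⁿ⁻²: r² - 6r + 5 = 0
Factor: (r - 5)(r - 1) = 0, so r = 5, 1.
General solution: x(n) = A·5ⁿ + B·1ⁿ

Characteristic: r² - 6r + 5 = 0, Roots: r = 5, 1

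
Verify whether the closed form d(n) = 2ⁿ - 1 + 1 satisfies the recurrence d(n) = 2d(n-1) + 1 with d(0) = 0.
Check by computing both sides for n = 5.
From the recurrence with d(0) = 0:
  d(0) = 0, d(1) = 1, d(2) = 3, d(3) = 7, d(4) = 15, d(5) = 31
  so the recurrence gives d(5) = 31.
From the proposed closed form d(n) = 2ⁿ - 1 + 1:
  d(5) = 32.
The recurrence gives 31 but the closed form gives 32, so the closed form does not satisfy the recurrence.

No, the closed form is incorrect.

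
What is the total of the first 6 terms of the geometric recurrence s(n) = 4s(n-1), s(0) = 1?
Computing the sequence terms: 1, 4, 16, 64, 256, 1024
Adding these values together:

1365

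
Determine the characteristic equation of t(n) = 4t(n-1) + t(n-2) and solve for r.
Substitute t(n) = rⁿ and divide through by rⁿ⁻²: r² - 4r - 1 = 0
Discriminant: 4² + 4·1 = 20, not a perfect square, so by the quadratic formula r = (4 ± √20)/2.
General solution: t(n) = A·r₁ⁿ + B·r₂ⁿ where r₁,r₂ = (4 ± √20)/2

Characteristic: r² - 4r - 1 = 0, Roots: r = (4 ± √20)/2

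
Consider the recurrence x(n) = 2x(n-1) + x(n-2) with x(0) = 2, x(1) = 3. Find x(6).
Computing the sequence terms:
2, 3, 8, 19, 46, 111, 268

268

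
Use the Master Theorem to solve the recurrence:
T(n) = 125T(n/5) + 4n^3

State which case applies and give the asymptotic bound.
Master Theorem template: T(n) = a·T(n/b) + f(n).
Here: a=125, b=5, f(n)=4n^3
Compute log_b(a) = log_5(125) = 3.
f(n) = 4n^3 = Θ(n^3). Case 2: T(n) = Θ(n^3 log n).

Case 2: T(n) = Θ(n^3 log n)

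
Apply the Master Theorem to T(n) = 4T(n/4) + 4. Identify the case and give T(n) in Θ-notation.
Master Theorem template: T(n) = a·T(n/b) + f(n).
Here: a=4, b=4, f(n)=4
Compute log_b(a) = log_4(4) = 1.
f(n) = 4 = O(n^(1-ε)) with ε = 1. Case 1: T(n) = Θ(n^log_b(a)) = Θ(n).

Case 1: T(n) = Θ(n)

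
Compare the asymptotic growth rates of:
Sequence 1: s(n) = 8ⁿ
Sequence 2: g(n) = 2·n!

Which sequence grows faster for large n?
Comparing growth rates:
Growth-rate hierarchy: log n ≺ any polynomial ≺ any exponential cⁿ (c>1) ≺ n! ≺ nⁿ.
factorial dominates exponential base 8 asymptotically.

g(n) grows faster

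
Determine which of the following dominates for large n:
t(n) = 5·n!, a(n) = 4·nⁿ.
Comparing growth rates:
Growth-rate hierarchy: log n ≺ any polynomial ≺ any exponential cⁿ (c>1) ≺ n! ≺ nⁿ.
super-exponential nⁿ dominates factorial asymptotically.

a(n) grows faster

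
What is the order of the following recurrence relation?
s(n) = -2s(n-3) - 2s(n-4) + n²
The order is the largest lag k for which s(n-k) appears. Here the deepest term is s(n-4) (the n² term is non-homogeneous and does not affect the order), so the order is 4.

Order 4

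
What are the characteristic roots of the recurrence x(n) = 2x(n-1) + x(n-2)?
Substitute x(n) = rⁿ and divide through by rⁿ⁻²: r² - 2r - 1 = 0
Discriminant: 2² + 4·1 = 8, not a perfect square, so by the quadratic formula r = (2 ± √8)/2.
General solution: x(n) = A·r₁ⁿ + B·r₂ⁿ where r₁,r₂ = (2 ± √8)/2

Characteristic: r² - 2r - 1 = 0, Roots: r = (2 ± √8)/2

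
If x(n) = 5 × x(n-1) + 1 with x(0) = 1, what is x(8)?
Computing step by step:
x(0) = 1
x(1) = 5 × 1 + 1 = 6
x(2) = 5 × 6 + 1 = 31
x(3) = 5 × 31 + 1 = 156
x(4) = 5 × 156 + 1 = 781
x(5) = 5 × 781 + 1 = 3906
x(6) = 5 × 3906 + 1 = 19531
x(7) = 5 × 19531 + 1 = 97656
x(8) = 5 × 97656 + 1 = 488281

488281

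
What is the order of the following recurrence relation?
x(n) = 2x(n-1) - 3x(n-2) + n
The order is the largest lag k for which x(n-k) appears. Here the deepest term is x(n-2) (the n term is non-homogeneous and does not affect the order), so the order is 2.

Order 2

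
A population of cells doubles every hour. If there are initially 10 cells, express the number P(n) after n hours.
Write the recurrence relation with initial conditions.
Each hour multiplies the count by 2, so the count after n hours depends only on the count after n-1 hours: P(n) = 2 × P(n-1). The starting count gives P(0) = 10.
Unrolling n times gives the closed form P(n) = 10 × 2ⁿ.

P(n) = 2 × P(n-1), P(0) = 10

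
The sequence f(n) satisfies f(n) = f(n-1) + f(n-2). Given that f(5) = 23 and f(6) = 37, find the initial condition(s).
Work backwards using f(k) = f(k+2) - f(k+1):
f(4) = f(6) - f(5) = 37 - 23 = 14
f(3) = f(5) - f(4) = 23 - 14 = 9
f(2) = f(4) - f(3) = 14 - 9 = 5
f(1) = f(3) - f(2) = 9 - 5 = 4
f(0) = f(2) - f(1) = 5 - 4 = 1

f(0) = 1, f(1) = 4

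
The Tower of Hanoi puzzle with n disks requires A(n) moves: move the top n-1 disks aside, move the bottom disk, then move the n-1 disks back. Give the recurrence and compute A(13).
Moving n disks = move the top n-1 disks aside (A(n-1) moves) + move the largest disk (1 move) + move the n-1 disks back on top (A(n-1) moves), so A(n) = 2A(n-1) + 1, with A(1) = 1 (a single disk takes one move).
First terms: 1, 3, 7, 15, 31, 63, … — each is one less than a power of 2. Indeed A(n) + 1 = 2(A(n-1) + 1) with A(1) + 1 = 2, so A(n) + 1 = 2ⁿ and A(n) = 2ⁿ - 1.
Hence A(13) = 2^13 - 1 = 8192 - 1 = 8191.

A(n) = 2A(n-1) + 1, A(1) = 1; A(13) = 8191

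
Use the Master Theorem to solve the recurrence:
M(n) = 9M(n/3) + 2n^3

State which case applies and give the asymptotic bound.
Master Theorem template: M(n) = a·M(n/b) + f(n).
Here: a=9, b=3, f(n)=2n^3
Compute log_b(a) = log_3(9) = 2.
f(n) = 2n^3 = Ω(n^(2+ε)) with ε = 1, and the regularity condition holds (a·f(n/b) = (a/b^3)·f(n) with a/b^3 = 3^-1 < 1). Case 3: M(n) = Θ(f(n)) = Θ(n^3).

Case 3: M(n) = Θ(n^3)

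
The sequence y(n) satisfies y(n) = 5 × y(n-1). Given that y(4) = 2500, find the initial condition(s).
In general y(n) = 5ⁿ · y(0). At n = 4: y(0) = y(4) / 5^4 = 2500 / 625 = 4.

y(0) = 4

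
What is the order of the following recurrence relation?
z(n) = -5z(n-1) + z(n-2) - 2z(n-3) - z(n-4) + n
The order is the largest lag k for which z(n-k) appears. Here the deepest term is z(n-4) (the n term is non-homogeneous and does not affect the order), so the order is 4.

Order 4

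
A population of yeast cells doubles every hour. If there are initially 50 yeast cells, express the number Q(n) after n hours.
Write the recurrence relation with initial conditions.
Each hour multiplies the count by 2, so the count after n hours depends only on the count after n-1 hours: Q(n) = 2 × Q(n-1). The starting count gives Q(0) = 50.
Unrolling n times gives the closed form Q(n) = 50 × 2ⁿ.

Q(n) = 2 × Q(n-1), Q(0) = 50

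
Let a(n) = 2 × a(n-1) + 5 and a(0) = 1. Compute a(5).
Computing step by step:
a(0) = 1
a(1) = 2 × 1 + 5 = 7
a(2) = 2 × 7 + 5 = 19
a(3) = 2 × 19 + 5 = 43
a(4) = 2 × 43 + 5 = 91
a(5) = 2 × 91 + 5 = 187

187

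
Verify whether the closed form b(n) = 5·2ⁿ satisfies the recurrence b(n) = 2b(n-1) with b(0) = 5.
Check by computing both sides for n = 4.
From the recurrence with b(0) = 5:
  b(0) = 5, b(1) = 10, b(2) = 20, b(3) = 40, b(4) = 80
  so the recurrence gives b(4) = 80.
From the proposed closed form b(n) = 5·2ⁿ:
  b(4) = 80.
Both sides give 80 at n = 4, and the initial condition(s) match, so the closed form is consistent.

Yes, the closed form is correct.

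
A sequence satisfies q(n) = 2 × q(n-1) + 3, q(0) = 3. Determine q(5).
Computing step by step:
q(0) = 3
q(1) = 2 × 3 + 3 = 9
q(2) = 2 × 9 + 3 = 21
q(3) = 2 × 21 + 3 = 45
q(4) = 2 × 45 + 3 = 93
q(5) = 2 × 93 + 3 = 189

189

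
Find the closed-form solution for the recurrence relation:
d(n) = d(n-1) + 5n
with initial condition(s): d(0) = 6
Recurrence: d(n) = d(n-1) + 5n, initial: d(0) = 6.
Telescoping: d(n) = d(0) + 5·Σᵢ₌₁ⁿ i = 6 + 5·n(n+1)/2.

d(n) = 5·n(n+1)/2 + 6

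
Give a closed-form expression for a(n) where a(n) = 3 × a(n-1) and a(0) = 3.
Recurrence: a(n) = 3 × a(n-1), initial: a(0) = 3.
Each term is 3 times the previous, so this is geometric with ratio 3. After n steps: a(n) = a(0)·3ⁿ = 3·3ⁿ.

a(n) = 3·3ⁿ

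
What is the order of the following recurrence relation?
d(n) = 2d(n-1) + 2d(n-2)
The order is the largest lag k for which d(n-k) appears. Here the deepest term is d(n-2), so the order is 2.

Order 2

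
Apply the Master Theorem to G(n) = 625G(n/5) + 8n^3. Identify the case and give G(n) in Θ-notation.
Master Theorem template: G(n) = a·G(n/b) + f(n).
Here: a=625, b=5, f(n)=8n^3
Compute log_b(a) = log_5(625) = 4.
f(n) = 8n^3 = O(n^(4-ε)) with ε = 1. Case 1: G(n) = Θ(n^log_b(a)) = Θ(n^4).

Case 1: G(n) = Θ(n^4)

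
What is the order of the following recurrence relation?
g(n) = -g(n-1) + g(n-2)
The order is the largest lag k for which g(n-k) appears. Here the deepest term is g(n-2), so the order is 2.

Order 2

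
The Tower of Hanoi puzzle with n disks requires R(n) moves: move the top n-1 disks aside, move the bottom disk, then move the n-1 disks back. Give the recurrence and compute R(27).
Moving n disks = move the top n-1 disks aside (R(n-1) moves) + move the largest disk (1 move) + move the n-1 disks back on top (R(n-1) moves), so R(n) = 2R(n-1) + 1, with R(1) = 1 (a single disk takes one move).
First terms: 1, 3, 7, 15, 31, 63, … — each is one less than a power of 2. Indeed R(n) + 1 = 2(R(n-1) + 1) with R(1) + 1 = 2, so R(n) + 1 = 2ⁿ and R(n) = 2ⁿ - 1.
Hence R(27) = 2^27 - 1 = 134217728 - 1 = 134217727.

R(n) = 2R(n-1) + 1, R(1) = 1; R(27) = 134217727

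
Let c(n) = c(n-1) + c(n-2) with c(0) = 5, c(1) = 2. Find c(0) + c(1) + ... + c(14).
Computing the sequence terms: 5, 2, 7, 9, 16, 25, 41, 66, 107, 173, 280, 453, 733, 1186, 1919
Adding these values together:

5022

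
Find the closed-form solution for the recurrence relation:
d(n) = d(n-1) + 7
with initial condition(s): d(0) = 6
Recurrence: d(n) = d(n-1) + 7, initial: d(0) = 6.
Each step adds 7, so d(n) = d(0) + 7n = 7n + 6.

d(n) = 7n + 6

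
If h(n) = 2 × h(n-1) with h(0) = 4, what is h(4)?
Computing step by step:
h(0) = 4
h(1) = 2 × 4 = 8
h(2) = 2 × 8 = 16
h(3) = 2 × 16 = 32
h(4) = 2 × 32 = 64

64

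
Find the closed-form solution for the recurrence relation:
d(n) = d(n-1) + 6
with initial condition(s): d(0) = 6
Recurrence: d(n) = d(n-1) + 6, initial: d(0) = 6.
Each step adds 6, so d(n) = d(0) + 6n = 6n + 6.

d(n) = 6n + 6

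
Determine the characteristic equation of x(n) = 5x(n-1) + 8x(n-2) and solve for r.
Substitute x(n) = rⁿ and divide through by rⁿ⁻²: r² - 5r - 8 = 0
Discriminant: 5² + 4·8 = 57, not a perfect square, so by the quadratic formula r = (5 ± √57)/2.
General solution: x(n) = A·r₁ⁿ + B·r₂ⁿ where r₁,r₂ = (5 ± √57)/2

Characteristic: r² - 5r - 8 = 0, Roots: r = (5 ± √57)/2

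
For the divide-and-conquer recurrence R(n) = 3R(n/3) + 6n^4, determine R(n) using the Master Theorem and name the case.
Master Theorem template: R(n) = a·R(n/b) + f(n).
Here: a=3, b=3, f(n)=6n^4
Compute log_b(a) = log_3(3) = 1.
f(n) = 6n^4 = Ω(n^(1+ε)) with ε = 3, and the regularity condition holds (a·f(n/b) = (a/b^4)·f(n) with a/b^4 = 3^-3 < 1). Case 3: R(n) = Θ(f(n)) = Θ(n^4).

Case 3: R(n) = Θ(n^4)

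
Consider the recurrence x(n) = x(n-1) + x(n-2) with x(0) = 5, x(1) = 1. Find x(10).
Computing the sequence terms:
5, 1, 6, 7, 13, 20, 33, 53, 86, 139, 225

225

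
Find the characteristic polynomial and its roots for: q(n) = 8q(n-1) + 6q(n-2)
Substitute q(n) = rⁿ and divide through by rⁿ⁻²: r² - 8r - 6 = 0
Discriminant: 8² + 4·6 = 88, not a perfect square, so by the quadratic formula r = (8 ± √88)/2.
General solution: q(n) = A·r₁ⁿ + B·r₂ⁿ where r₁,r₂ = (8 ± √88)/2

Characteristic: r² - 8r - 6 = 0, Roots: r = (8 ± √88)/2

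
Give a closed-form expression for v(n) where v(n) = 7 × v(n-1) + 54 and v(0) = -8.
Recurrence: v(n) = 7 × v(n-1) + 54, initial: v(0) = -8.
Try v(n) = A·7ⁿ + C. Substituting: A·7ⁿ + C = 7(A·7ⁿ⁻¹ + C) + 54 = A·7ⁿ + 7C + 54, so C = 7C + 54, giving C = -9. Then v(0) = A - 9 = -8 gives A = 1.

v(n) = 7ⁿ - 9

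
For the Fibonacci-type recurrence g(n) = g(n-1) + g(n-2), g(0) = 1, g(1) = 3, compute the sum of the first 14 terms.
Computing the sequence terms: 1, 3, 4, 7, 11, 18, 29, 47, 76, 123, 199, 322, 521, 843
Adding these values together:

2204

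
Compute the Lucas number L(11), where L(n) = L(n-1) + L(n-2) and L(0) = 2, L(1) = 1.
Computing the sequence terms:
2, 1, 3, 4, 7, 11, 18, 29, 47, 76, 123, 199

199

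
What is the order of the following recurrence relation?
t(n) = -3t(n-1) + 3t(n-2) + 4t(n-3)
The order is the largest lag k for which t(n-k) appears. Here the deepest term is t(n-3), so the order is 3.

Order 3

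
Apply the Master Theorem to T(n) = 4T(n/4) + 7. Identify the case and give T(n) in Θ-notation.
Master Theorem template: T(n) = a·T(n/b) + f(n).
Here: a=4, b=4, f(n)=7
Compute log_b(a) = log_4(4) = 1.
f(n) = 7 = O(n^(1-ε)) with ε = 1. Case 1: T(n) = Θ(n^log_b(a)) = Θ(n).

Case 1: T(n) = Θ(n)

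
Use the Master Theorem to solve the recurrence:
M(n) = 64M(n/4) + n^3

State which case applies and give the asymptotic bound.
Master Theorem template: M(n) = a·M(n/b) + f(n).
Here: a=64, b=4, f(n)=n^3
Compute log_b(a) = log_4(64) = 3.
f(n) = n^3 = Θ(n^3). Case 2: M(n) = Θ(n^3 log n).

Case 2: M(n) = Θ(n^3 log n)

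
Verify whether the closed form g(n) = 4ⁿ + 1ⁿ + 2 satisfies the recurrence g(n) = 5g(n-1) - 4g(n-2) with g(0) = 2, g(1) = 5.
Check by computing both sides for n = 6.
From the recurrence with g(0) = 2, g(1) = 5:
  g(0) = 2, g(1) = 5, g(2) = 17, g(3) = 65, g(4) = 257, g(5) = 1025, g(6) = 4097
  so the recurrence gives g(6) = 4097.
From the proposed closed form g(n) = 4ⁿ + 1ⁿ + 2:
  g(6) = 4099.
The recurrence gives 4097 but the closed form gives 4099, so the closed form does not satisfy the recurrence.

No, the closed form is incorrect.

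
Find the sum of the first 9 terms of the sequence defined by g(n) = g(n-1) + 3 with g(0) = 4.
Computing the sequence terms: 4, 7, 10, 13, 16, 19, 22, 25, 28
Adding these values together:

144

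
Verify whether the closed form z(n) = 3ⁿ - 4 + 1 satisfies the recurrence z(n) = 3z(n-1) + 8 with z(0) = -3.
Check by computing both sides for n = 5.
From the recurrence with z(0) = -3:
  z(0) = -3, z(1) = -1, z(2) = 5, z(3) = 23, z(4) = 77, z(5) = 239
  so the recurrence gives z(5) = 239.
From the proposed closed form z(n) = 3ⁿ - 4 + 1:
  z(5) = 240.
The recurrence gives 239 but the closed form gives 240, so the closed form does not satisfy the recurrence.

No, the closed form is incorrect.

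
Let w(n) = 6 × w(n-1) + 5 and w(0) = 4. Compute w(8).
Computing step by step:
w(0) = 4
w(1) = 6 × 4 + 5 = 29
w(2) = 6 × 29 + 5 = 179
w(3) = 6 × 179 + 5 = 1079
w(4) = 6 × 1079 + 5 = 6479
w(5) = 6 × 6479 + 5 = 38879
w(6) = 6 × 38879 + 5 = 233279
w(7) = 6 × 233279 + 5 = 1399679
w(8) = 6 × 1399679 + 5 = 8398079

8398079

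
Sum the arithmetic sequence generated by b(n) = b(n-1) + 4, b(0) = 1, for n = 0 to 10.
Computing the sequence terms: 1, 5, 9, 13, 17, 21, 25, 29, 33, 37, 41
Adding these values together:

231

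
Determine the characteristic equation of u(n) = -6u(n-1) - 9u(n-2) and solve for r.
Substitute u(n) = rⁿ and divide through by rⁿ⁻²: r² + 6r + 9 = 0
Factor: (r + 3)² = 0, so r = -3 (double root).
General solution: u(n) = (A + Bn)·(-3)ⁿ

Characteristic: r² + 6r + 9 = 0, Roots: r = -3 (double root)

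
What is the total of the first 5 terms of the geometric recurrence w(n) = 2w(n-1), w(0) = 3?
Computing the sequence terms: 3, 6, 12, 24, 48
Adding these values together:

93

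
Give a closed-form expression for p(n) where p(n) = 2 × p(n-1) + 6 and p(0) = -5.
Recurrence: p(n) = 2 × p(n-1) + 6, initial: p(0) = -5.
Try p(n) = A·2ⁿ + C. Substituting: A·2ⁿ + C = 2(A·2ⁿ⁻¹ + C) + 6 = A·2ⁿ + 2C + 6, so C = 2C + 6, giving C = -6. Then p(0) = A - 6 = -5 gives A = 1.

p(n) = 2ⁿ - 6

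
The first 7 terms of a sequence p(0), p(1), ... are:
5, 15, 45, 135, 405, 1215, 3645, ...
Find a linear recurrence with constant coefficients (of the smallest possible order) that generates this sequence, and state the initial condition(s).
Look for the lowest-order linear relation among consecutive terms.
Observation: each term is 3× the previous.
Check at n=2: 3·15 = 45. ✓

p(n) = 3 × p(n-1), p(0) = 5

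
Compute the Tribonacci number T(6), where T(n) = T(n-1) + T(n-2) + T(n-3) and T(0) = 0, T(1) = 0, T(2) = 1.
Computing the sequence terms:
0, 0, 1, 1, 2, 4, 7

7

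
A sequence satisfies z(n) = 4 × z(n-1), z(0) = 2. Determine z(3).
Computing step by step:
z(0) = 2
z(1) = 4 × 2 = 8
z(2) = 4 × 8 = 32
z(3) = 4 × 32 = 128

128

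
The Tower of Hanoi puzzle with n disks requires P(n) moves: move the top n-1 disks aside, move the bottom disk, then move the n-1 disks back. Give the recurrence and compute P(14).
Moving n disks = move the top n-1 disks aside (P(n-1) moves) + move the largest disk (1 move) + move the n-1 disks back on top (P(n-1) moves), so P(n) = 2P(n-1) + 1, with P(1) = 1 (a single disk takes one move).
First terms: 1, 3, 7, 15, 31, 63, … — each is one less than a power of 2. Indeed P(n) + 1 = 2(P(n-1) + 1) with P(1) + 1 = 2, so P(n) + 1 = 2ⁿ and P(n) = 2ⁿ - 1.
Hence P(14) = 2^14 - 1 = 16384 - 1 = 16383.

P(n) = 2P(n-1) + 1, P(1) = 1; P(14) = 16383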